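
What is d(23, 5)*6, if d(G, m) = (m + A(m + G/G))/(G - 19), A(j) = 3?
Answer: 12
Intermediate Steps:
d(G, m) = (3 + m)/(-19 + G) (d(G, m) = (m + 3)/(G - 19) = (3 + m)/(-19 + G))
d(23, 5)*6 = ((3 + 5)/(-19 + 23))*6 = (8/4)*6 = ((¼)*8)*6 = 2*6 = 12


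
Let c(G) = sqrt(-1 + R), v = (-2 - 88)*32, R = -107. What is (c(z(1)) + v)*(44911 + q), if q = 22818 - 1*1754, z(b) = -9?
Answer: -190008000 + 395850*I*sqrt(3) ≈ -1.9001e+8 + 6.8563e+5*I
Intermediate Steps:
v = -2880 (v = -90*32 = -2880)
q = 21064 (q = 22818 - 1754 = 21064)
c(G) = 6*I*sqrt(3) (c(G) = sqrt(-1 - 107) = sqrt(-108) = 6*I*sqrt(3))
(c(z(1)) + v)*(44911 + q) = (6*I*sqrt(3) - 2880)*(44911 + 21064) = (-2880 + 6*I*sqrt(3))*65975 = -190008000 + 395850*I*sqrt(3)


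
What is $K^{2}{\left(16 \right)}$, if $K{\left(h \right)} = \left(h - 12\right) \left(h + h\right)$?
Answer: $16384$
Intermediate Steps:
$K{\left(h \right)} = 2 h \left(-12 + h\right)$ ($K{\left(h \right)} = \left(-12 + h\right) 2 h = 2 h \left(-12 + h\right)$)
$K^{2}{\left(16 \right)} = \left(2 \cdot 16 \left(-12 + 16\right)\right)^{2} = \left(2 \cdot 16 \cdot 4\right)^{2} = 128^{2} = 16384$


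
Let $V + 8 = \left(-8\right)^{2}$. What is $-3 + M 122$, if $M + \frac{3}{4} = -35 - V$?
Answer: $- \frac{22393}{2} \approx -11197.0$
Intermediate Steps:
$V = 56$ ($V = -8 + \left(-8\right)^{2} = -8 + 64 = 56$)
$M = - \frac{367}{4}$ ($M = - \frac{3}{4} - 91 = - \frac{367}{4} \approx -91.75$)
$-3 + M 122 = -3 - \frac{22387}{2} = - \frac{22393}{2}$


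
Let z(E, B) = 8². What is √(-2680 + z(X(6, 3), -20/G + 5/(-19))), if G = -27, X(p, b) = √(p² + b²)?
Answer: 2*I*√654 ≈ 51.147*I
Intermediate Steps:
X(p, b) = √(b² + p²)
z(E, B) = 64
√(-2680 + z(X(6, 3), -20/G + 5/(-19))) = √(-2680 + 64) = √(-2616) = 2*I*√654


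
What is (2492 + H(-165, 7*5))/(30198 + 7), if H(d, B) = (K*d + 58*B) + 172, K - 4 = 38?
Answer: -2236/30205 ≈ -0.074028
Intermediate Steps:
K = 42 (K = 4 + 38 = 42)
H(d, B) = 172 + 42*d + 58*B (H(d, B) = (42*d + 58*B) + 172 = 172 + 42*d + 58*B)
(2492 + H(-165, 7*5))/(30198 + 7) = (2492 + (172 + 42*(-165) + 58*(7*5)))/(30198 + 7) = (2492 + (172 - 6930 + 58*35))/30205 = (2492 + (172 - 6930 + 2030))*(1/30205) = (2492 - 4728)*(1/30205) = -2236*1/30205 = -2236/30205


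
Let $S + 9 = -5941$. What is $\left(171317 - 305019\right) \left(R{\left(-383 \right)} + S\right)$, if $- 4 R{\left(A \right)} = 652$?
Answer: $817320326$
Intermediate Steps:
$S = -5950$ ($S = -9 - 5941 = -5950$)
$R{\left(A \right)} = -163$ ($R{\left(A \right)} = \left(- \frac{1}{4}\right) 652 = -163$)
$\left(171317 - 305019\right) \left(R{\left(-383 \right)} + S\right) = \left(171317 - 305019\right) \left(-163 - 5950\right) = \left(-133702\right) \left(-6113\right) = 817320326$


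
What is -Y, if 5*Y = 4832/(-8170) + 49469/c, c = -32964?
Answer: 281721889/673289700 ≈ 0.41843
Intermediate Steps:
Y = -281721889/673289700 (Y = (4832/(-8170) + 49469/(-32964))/5 = (4832*(-1/8170) + 49469*(-1/32964))/5 = (-2416/4085 - 49469/32964)/5 = (1/5)*(-281721889/134657940) = -281721889/673289700 ≈ -0.41843)
-Y = -1*(-281721889/673289700) = 281721889/673289700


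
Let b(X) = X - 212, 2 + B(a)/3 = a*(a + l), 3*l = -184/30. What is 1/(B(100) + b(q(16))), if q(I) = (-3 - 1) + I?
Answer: 3/87542 ≈ 3.4269e-5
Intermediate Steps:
l = -92/45 (l = (-184/30)/3 = (-184*1/30)/3 = (⅓)*(-92/15) = -92/45 ≈ -2.0444)
B(a) = -6 + 3*a*(-92/45 + a) (B(a) = -6 + 3*(a*(a - 92/45)) = -6 + 3*(a*(-92/45 + a)) = -6 + 3*a*(-92/45 + a))
q(I) = -4 + I
b(X) = -212 + X
1/(B(100) + b(q(16))) = 1/((-6 + 3*100² - 92/15*100) + (-212 + (-4 + 16))) = 1/((-6 + 3*10000 - 1840/3) + (-212 + 12)) = 1/((-6 + 30000 - 1840/3) - 200) = 1/(88142/3 - 200) = 1/(87542/3) = 3/87542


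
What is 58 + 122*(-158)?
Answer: -19218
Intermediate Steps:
58 + 122*(-158) = 58 - 19276 = -19218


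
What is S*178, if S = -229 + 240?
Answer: 1958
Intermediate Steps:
S = 11
S*178 = 11*178 = 1958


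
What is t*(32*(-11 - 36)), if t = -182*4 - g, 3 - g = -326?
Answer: 1589728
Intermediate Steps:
g = 329 (g = 3 - 1*(-326) = 3 + 326 = 329)
t = -1057 (t = -182*4 - 1*329 = -728 - 329 = -1057)
t*(32*(-11 - 36)) = -33824*(-11 - 36) = -33824*(-47) = -1057*(-1504) = 1589728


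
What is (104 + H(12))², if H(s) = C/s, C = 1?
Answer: 1560001/144 ≈ 10833.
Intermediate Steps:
H(s) = 1/s
(104 + H(12))² = (104 + 1/12)² = (1249/12)² = 1560001/144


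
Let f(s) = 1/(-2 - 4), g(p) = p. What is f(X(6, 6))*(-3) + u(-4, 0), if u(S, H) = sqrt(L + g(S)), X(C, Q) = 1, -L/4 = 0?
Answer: 1/2 + 2*I ≈ 0.5 + 2.0*I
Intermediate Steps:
L = 0 (L = -4*0 = 0)
f(s) = -1/6 (f(s) = 1/(-6) = -1/6)
u(S, H) = sqrt(S) (u(S, H) = sqrt(0 + S) = sqrt(S))
f(X(6, 6))*(-3) + u(-4, 0) = -1/6*(-3) + sqrt(-4) = 1/2 + 2*I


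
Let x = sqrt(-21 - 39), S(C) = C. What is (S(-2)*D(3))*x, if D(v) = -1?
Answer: 4*I*sqrt(15) ≈ 15.492*I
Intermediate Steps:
x = 2*I*sqrt(15) (x = sqrt(-60) = 2*I*sqrt(15) ≈ 7.746*I)
(S(-2)*D(3))*x = (-2*(-1))*(2*I*sqrt(15)) = 2*(2*I*sqrt(15)) = 4*I*sqrt(15)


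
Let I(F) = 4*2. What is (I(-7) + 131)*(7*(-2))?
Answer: -1946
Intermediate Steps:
I(F) = 8
(I(-7) + 131)*(7*(-2)) = (8 + 131)*(7*(-2)) = 139*(-14) = -1946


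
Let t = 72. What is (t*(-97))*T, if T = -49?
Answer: 342216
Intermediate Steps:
(t*(-97))*T = (72*(-97))*(-49) = -6984*(-49) = 342216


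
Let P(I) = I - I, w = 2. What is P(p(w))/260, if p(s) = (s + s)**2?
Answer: 0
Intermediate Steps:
p(s) = 4*s**2 (p(s) = (2*s)**2 = 4*s**2)
P(I) = 0
P(p(w))/260 = 0/260 = (1/260)*0 = 0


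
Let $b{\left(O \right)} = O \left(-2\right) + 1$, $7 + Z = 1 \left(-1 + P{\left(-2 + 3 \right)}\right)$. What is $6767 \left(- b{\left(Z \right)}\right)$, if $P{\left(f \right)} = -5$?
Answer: $-182709$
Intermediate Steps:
$Z = -13$ ($Z = -7 + 1 \left(-1 - 5\right) = -7 + 1 \left(-6\right) = -7 - 6 = -13$)
$b{\left(O \right)} = 1 - 2 O$ ($b{\left(O \right)} = - 2 O + 1 = 1 - 2 O$)
$6767 \left(- b{\left(Z \right)}\right) = 6767 \left(- (1 - -26)\right) = 6767 \left(- (1 + 26)\right) = 6767 \left(\left(-1\right) 27\right) = 6767 \left(-27\right) = -182709$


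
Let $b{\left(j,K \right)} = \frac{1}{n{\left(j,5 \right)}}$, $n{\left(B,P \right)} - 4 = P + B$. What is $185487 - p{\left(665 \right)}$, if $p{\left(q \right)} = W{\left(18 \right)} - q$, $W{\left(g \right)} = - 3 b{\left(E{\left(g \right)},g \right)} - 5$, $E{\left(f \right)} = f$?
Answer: $\frac{1675414}{9} \approx 1.8616 \cdot 10^{5}$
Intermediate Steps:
$n{\left(B,P \right)} = 4 + B + P$ ($n{\left(B,P \right)} = 4 + \left(P + B\right) = 4 + \left(B + P\right) = 4 + B + P$)
$b{\left(j,K \right)} = \frac{1}{9 + j}$ ($b{\left(j,K \right)} = \frac{1}{4 + j + 5} = \frac{1}{9 + j}$)
$W{\left(g \right)} = -5 - \frac{3}{9 + g}$ ($W{\left(g \right)} = - \frac{3}{9 + g} - 5 = -5 - \frac{3}{9 + g}$)
$p{\left(q \right)} = - \frac{46}{9} - q$ ($p{\left(q \right)} = \frac{-48 - 90}{9 + 18} - q = \frac{-48 - 90}{27} - q = \frac{1}{27} \left(-138\right) - q = - \frac{46}{9} - q$)
$185487 - p{\left(665 \right)} = 185487 - \left(- \frac{46}{9} - 665\right) = 185487 - - \frac{6031}{9} = 185487 + \frac{6031}{9} = \frac{1675414}{9}$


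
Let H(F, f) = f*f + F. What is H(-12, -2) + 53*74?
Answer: 3914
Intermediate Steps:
H(F, f) = F + f² (H(F, f) = f² + F = F + f²)
H(-12, -2) + 53*74 = (-12 + (-2)²) + 53*74 = (-12 + 4) + 3922 = -8 + 3922 = 3914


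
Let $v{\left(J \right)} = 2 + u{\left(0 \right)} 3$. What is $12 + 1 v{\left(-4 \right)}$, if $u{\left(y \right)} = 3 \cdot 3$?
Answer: $41$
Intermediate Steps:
$u{\left(y \right)} = 9$
$v{\left(J \right)} = 29$ ($v{\left(J \right)} = 2 + 9 \cdot 3 = 2 + 27 = 29$)
$12 + 1 v{\left(-4 \right)} = 12 + 1 \cdot 29 = 12 + 29 = 41$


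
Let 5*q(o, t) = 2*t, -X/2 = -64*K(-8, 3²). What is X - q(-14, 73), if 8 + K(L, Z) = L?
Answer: -10386/5 ≈ -2077.2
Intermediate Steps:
K(L, Z) = -8 + L
X = -2048 (X = -(-128)*(-8 - 8) = -(-128)*(-16) = -2*1024 = -2048)
q(o, t) = 2*t/5 (q(o, t) = (2*t)/5 = 2*t/5)
X - q(-14, 73) = -2048 - 2*73/5 = -2048 - 1*146/5 = -2048 - 146/5 = -10386/5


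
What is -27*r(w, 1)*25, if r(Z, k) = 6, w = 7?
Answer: -4050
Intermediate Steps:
-27*r(w, 1)*25 = -27*6*25 = -162*25 = -4050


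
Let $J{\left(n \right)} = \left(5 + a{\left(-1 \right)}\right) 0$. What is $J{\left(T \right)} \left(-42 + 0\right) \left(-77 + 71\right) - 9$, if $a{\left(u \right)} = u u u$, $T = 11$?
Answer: $-9$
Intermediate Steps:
$a{\left(u \right)} = u^{3}$ ($a{\left(u \right)} = u^{2} u = u^{3}$)
$J{\left(n \right)} = 0$ ($J{\left(n \right)} = \left(5 + \left(-1\right)^{3}\right) 0 = \left(5 - 1\right) 0 = 4 \cdot 0 = 0$)
$J{\left(T \right)} \left(-42 + 0\right) \left(-77 + 71\right) - 9 = 0 \left(-42 + 0\right) \left(-77 + 71\right) - 9 = 0 \left(\left(-42\right) \left(-6\right)\right) - 9 = 0 \cdot 252 - 9 = 0 - 9 = -9$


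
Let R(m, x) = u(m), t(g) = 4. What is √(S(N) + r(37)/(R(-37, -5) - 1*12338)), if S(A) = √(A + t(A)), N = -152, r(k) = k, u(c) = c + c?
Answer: √(-114811 + 77028872*I*√37)/6206 ≈ 2.466 + 2.4666*I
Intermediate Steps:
u(c) = 2*c
R(m, x) = 2*m
S(A) = √(4 + A) (S(A) = √(A + 4) = √(4 + A))
√(S(N) + r(37)/(R(-37, -5) - 1*12338)) = √(√(4 - 152) + 37/(2*(-37) - 1*12338)) = √(√(-148) + 37/(-74 - 12338)) = √(2*I*√37 + 37/(-12412)) = √(2*I*√37 + 37*(-1/12412)) = √(2*I*√37 - 37/12412) = √(-37/12412 + 2*I*√37)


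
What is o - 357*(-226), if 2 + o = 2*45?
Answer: 80770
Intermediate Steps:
o = 88 (o = -2 + 2*45 = -2 + 90 = 88)
o - 357*(-226) = 88 - 357*(-226) = 88 + 80682 = 80770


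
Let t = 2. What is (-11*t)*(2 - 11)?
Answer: 198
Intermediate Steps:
(-11*t)*(2 - 11) = (-11*2)*(2 - 11) = -22*(-9) = 198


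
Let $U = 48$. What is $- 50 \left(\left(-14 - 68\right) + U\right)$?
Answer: $1700$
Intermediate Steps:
$- 50 \left(\left(-14 - 68\right) + U\right) = - 50 \left(\left(-14 - 68\right) + 48\right) = - 50 \left(-82 + 48\right) = \left(-50\right) \left(-34\right) = 1700$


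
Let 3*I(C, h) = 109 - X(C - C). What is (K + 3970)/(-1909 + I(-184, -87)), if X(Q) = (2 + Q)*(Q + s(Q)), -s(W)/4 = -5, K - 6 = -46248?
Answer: 21136/943 ≈ 22.414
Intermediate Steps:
K = -46242 (K = 6 - 46248 = -46242)
s(W) = 20 (s(W) = -4*(-5) = 20)
X(Q) = (2 + Q)*(20 + Q) (X(Q) = (2 + Q)*(Q + 20) = (2 + Q)*(20 + Q))
I(C, h) = 23 (I(C, h) = (109 - (40 + (C - C)² + 22*(C - C)))/3 = (109 - (40 + 0² + 22*0))/3 = (109 - (40 + 0 + 0))/3 = (109 - 1*40)/3 = (109 - 40)/3 = (⅓)*69 = 23)
(K + 3970)/(-1909 + I(-184, -87)) = (-46242 + 3970)/(-1909 + 23) = -42272/(-1886) = -42272*(-1/1886) = 21136/943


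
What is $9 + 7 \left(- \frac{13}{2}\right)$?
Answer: $- \frac{73}{2} \approx -36.5$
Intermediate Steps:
$9 + 7 \left(- \frac{13}{2}\right) = 9 - \frac{91}{2} = - \frac{73}{2}$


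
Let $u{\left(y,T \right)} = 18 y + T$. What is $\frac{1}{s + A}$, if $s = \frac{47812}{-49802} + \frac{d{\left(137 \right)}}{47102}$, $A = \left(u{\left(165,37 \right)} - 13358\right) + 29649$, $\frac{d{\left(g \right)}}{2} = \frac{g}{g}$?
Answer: $\frac{586443451}{11316622732093} \approx 5.1821 \cdot 10^{-5}$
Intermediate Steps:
$d{\left(g \right)} = 2$ ($d{\left(g \right)} = 2 \frac{g}{g} = 2 \cdot 1 = 2$)
$u{\left(y,T \right)} = T + 18 y$
$A = 19298$ ($A = \left(\left(37 + 18 \cdot 165\right) - 13358\right) + 29649 = \left(\left(37 + 2970\right) - 13358\right) + 29649 = \left(3007 - 13358\right) + 29649 = -10351 + 29649 = 19298$)
$s = - \frac{562985305}{586443451}$ ($s = \frac{47812}{-49802} + \frac{2}{47102} = 47812 \left(- \frac{1}{49802}\right) + 2 \cdot \frac{1}{47102} = - \frac{23906}{24901} + \frac{1}{23551} = - \frac{562985305}{586443451} \approx -0.96$)
$\frac{1}{s + A} = \frac{1}{- \frac{562985305}{586443451} + 19298} = \frac{1}{\frac{11316622732093}{586443451}} = \frac{586443451}{11316622732093}$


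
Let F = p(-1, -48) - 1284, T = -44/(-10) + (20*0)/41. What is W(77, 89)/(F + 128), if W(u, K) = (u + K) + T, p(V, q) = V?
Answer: -852/5785 ≈ -0.14728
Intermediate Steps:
T = 22/5 (T = -44*(-⅒) + 0*(1/41) = 22/5 + 0 = 22/5 ≈ 4.4000)
F = -1285 (F = -1 - 1284 = -1285)
W(u, K) = 22/5 + K + u (W(u, K) = (u + K) + 22/5 = (K + u) + 22/5 = 22/5 + K + u)
W(77, 89)/(F + 128) = (22/5 + 89 + 77)/(-1285 + 128) = (852/5)/(-1157) = (852/5)*(-1/1157) = -852/5785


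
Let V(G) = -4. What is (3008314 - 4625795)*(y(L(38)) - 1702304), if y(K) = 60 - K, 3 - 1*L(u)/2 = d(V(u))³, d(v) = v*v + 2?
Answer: 2734490733866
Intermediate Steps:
d(v) = 2 + v² (d(v) = v² + 2 = 2 + v²)
L(u) = -11658 (L(u) = 6 - 2*(2 + (-4)²)³ = 6 - 2*(2 + 16)³ = 6 - 2*18³ = 6 - 2*5832 = 6 - 11664 = -11658)
(3008314 - 4625795)*(y(L(38)) - 1702304) = (3008314 - 4625795)*((60 - 1*(-11658)) - 1702304) = -1617481*((60 + 11658) - 1702304) = -1617481*(11718 - 1702304) = -1617481*(-1690586) = 2734490733866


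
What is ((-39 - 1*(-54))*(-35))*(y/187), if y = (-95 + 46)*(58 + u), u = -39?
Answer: 488775/187 ≈ 2613.8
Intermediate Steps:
y = -931 (y = (-95 + 46)*(58 - 39) = -49*19 = -931)
((-39 - 1*(-54))*(-35))*(y/187) = ((-39 - 1*(-54))*(-35))*(-931/187) = ((-39 + 54)*(-35))*(-931*1/187) = (15*(-35))*(-931/187) = -525*(-931/187) = 488775/187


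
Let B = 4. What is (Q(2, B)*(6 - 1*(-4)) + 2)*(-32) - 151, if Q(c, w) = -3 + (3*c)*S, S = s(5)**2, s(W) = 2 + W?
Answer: -93335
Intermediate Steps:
S = 49 (S = (2 + 5)**2 = 7**2 = 49)
Q(c, w) = -3 + 147*c (Q(c, w) = -3 + (3*c)*49 = -3 + 147*c)
(Q(2, B)*(6 - 1*(-4)) + 2)*(-32) - 151 = ((-3 + 147*2)*(6 - 1*(-4)) + 2)*(-32) - 151 = ((-3 + 294)*(6 + 4) + 2)*(-32) - 151 = (291*10 + 2)*(-32) - 151 = (2910 + 2)*(-32) - 151 = 2912*(-32) - 151 = -93184 - 151 = -93335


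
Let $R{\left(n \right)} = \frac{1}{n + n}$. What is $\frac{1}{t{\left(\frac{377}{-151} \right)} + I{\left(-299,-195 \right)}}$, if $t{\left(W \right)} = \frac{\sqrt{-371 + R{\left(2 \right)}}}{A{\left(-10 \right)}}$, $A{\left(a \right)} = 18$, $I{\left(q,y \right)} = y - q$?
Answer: $\frac{134784}{14019019} - \frac{36 i \sqrt{1483}}{14019019} \approx 0.0096144 - 9.8891 \cdot 10^{-5} i$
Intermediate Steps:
$R{\left(n \right)} = \frac{1}{2 n}$
$t{\left(W \right)} = \frac{i \sqrt{1483}}{36}$ ($t{\left(W \right)} = \frac{\sqrt{-371 + \frac{1}{2 \cdot 2}}}{18} = \sqrt{-371 + \frac{1}{2} \cdot \frac{1}{2}} \cdot \frac{1}{18} = \sqrt{-371 + \frac{1}{4}} \cdot \frac{1}{18} = \sqrt{- \frac{1483}{4}} \cdot \frac{1}{18} = \frac{i \sqrt{1483}}{2} \cdot \frac{1}{18} = \frac{i \sqrt{1483}}{36}$)
$\frac{1}{t{\left(\frac{377}{-151} \right)} + I{\left(-299,-195 \right)}} = \frac{1}{\frac{i \sqrt{1483}}{36} - -104} = \frac{1}{\frac{i \sqrt{1483}}{36} + \left(-195 + 299\right)} = \frac{1}{\frac{i \sqrt{1483}}{36} + 104} = \frac{1}{104 + \frac{i \sqrt{1483}}{36}}$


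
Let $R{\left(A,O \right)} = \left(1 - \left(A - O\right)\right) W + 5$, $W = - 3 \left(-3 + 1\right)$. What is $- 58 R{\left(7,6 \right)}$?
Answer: $-290$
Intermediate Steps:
$W = 6$ ($W = \left(-3\right) \left(-2\right) = 6$)
$R{\left(A,O \right)} = 11 - 6 A + 6 O$ ($R{\left(A,O \right)} = \left(1 - \left(A - O\right)\right) 6 + 5 = \left(1 + O - A\right) 6 + 5 = \left(6 - 6 A + 6 O\right) + 5 = 11 - 6 A + 6 O$)
$- 58 R{\left(7,6 \right)} = - 58 \left(11 - 42 + 6 \cdot 6\right) = - 58 \left(11 - 42 + 36\right) = \left(-58\right) 5 = -290$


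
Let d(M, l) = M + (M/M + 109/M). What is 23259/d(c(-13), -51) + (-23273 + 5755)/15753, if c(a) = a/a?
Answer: 121484843/582861 ≈ 208.43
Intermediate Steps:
c(a) = 1
d(M, l) = 1 + M + 109/M (d(M, l) = M + (1 + 109/M) = 1 + M + 109/M)
23259/d(c(-13), -51) + (-23273 + 5755)/15753 = 23259/(1 + 1 + 109/1) + (-23273 + 5755)/15753 = 23259/(1 + 1 + 109*1) - 17518*1/15753 = 23259/(1 + 1 + 109) - 17518/15753 = 23259/111 - 17518/15753 = 23259*(1/111) - 17518/15753 = 7753/37 - 17518/15753 = 121484843/582861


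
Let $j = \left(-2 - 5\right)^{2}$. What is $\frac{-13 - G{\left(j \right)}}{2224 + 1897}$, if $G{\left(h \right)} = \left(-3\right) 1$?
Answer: $- \frac{10}{4121} \approx -0.0024266$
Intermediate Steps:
$j = 49$ ($j = \left(-7\right)^{2} = 49$)
$G{\left(h \right)} = -3$
$\frac{-13 - G{\left(j \right)}}{2224 + 1897} = \frac{-13 - -3}{2224 + 1897} = \frac{-13 + 3}{4121} = \left(-10\right) \frac{1}{4121} = - \frac{10}{4121}$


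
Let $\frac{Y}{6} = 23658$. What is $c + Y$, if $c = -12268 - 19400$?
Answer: $110280$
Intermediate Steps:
$Y = 141948$ ($Y = 6 \cdot 23658 = 141948$)
$c = -31668$
$c + Y = -31668 + 141948 = 110280$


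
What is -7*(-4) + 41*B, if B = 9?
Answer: 397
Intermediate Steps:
-7*(-4) + 41*B = -7*(-4) + 41*9 = 28 + 369 = 397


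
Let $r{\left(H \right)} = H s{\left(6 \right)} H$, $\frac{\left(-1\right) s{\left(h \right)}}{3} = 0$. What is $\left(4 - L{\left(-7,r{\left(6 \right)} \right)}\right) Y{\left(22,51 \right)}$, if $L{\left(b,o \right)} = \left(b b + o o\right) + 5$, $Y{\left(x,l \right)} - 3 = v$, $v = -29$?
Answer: $1300$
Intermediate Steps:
$s{\left(h \right)} = 0$ ($s{\left(h \right)} = \left(-3\right) 0 = 0$)
$Y{\left(x,l \right)} = -26$ ($Y{\left(x,l \right)} = 3 - 29 = -26$)
$r{\left(H \right)} = 0$ ($r{\left(H \right)} = H 0 H = 0 H = 0$)
$L{\left(b,o \right)} = 5 + b^{2} + o^{2}$ ($L{\left(b,o \right)} = \left(b^{2} + o^{2}\right) + 5 = 5 + b^{2} + o^{2}$)
$\left(4 - L{\left(-7,r{\left(6 \right)} \right)}\right) Y{\left(22,51 \right)} = \left(4 - \left(5 + \left(-7\right)^{2} + 0^{2}\right)\right) \left(-26\right) = \left(4 - \left(5 + 49 + 0\right)\right) \left(-26\right) = \left(4 - 54\right) \left(-26\right) = \left(-50\right) \left(-26\right) = 1300$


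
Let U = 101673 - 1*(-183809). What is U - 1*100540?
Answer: 184942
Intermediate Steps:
U = 285482 (U = 101673 + 183809 = 285482)
U - 1*100540 = 285482 - 1*100540 = 285482 - 100540 = 184942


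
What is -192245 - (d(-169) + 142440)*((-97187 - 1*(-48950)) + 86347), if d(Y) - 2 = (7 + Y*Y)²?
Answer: -31108166737505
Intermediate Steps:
d(Y) = 2 + (7 + Y²)² (d(Y) = 2 + (7 + Y*Y)² = 2 + (7 + Y²)²)
-192245 - (d(-169) + 142440)*((-97187 - 1*(-48950)) + 86347) = -192245 - ((2 + (7 + (-169)²)²) + 142440)*((-97187 - 1*(-48950)) + 86347) = -192245 - ((2 + (7 + 28561)²) + 142440)*((-97187 + 48950) + 86347) = -192245 - ((2 + 28568²) + 142440)*(-48237 + 86347) = -192245 - ((2 + 816130624) + 142440)*38110 = -192245 - (816130626 + 142440)*38110 = -192245 - 816273066*38110 = -192245 - 1*31108166545260 = -192245 - 31108166545260 = -31108166737505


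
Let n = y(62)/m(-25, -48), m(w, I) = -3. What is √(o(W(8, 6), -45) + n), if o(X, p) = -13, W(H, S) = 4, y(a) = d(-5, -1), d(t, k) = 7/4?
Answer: I*√489/6 ≈ 3.6856*I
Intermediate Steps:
d(t, k) = 7/4 (d(t, k) = 7*(¼) = 7/4)
y(a) = 7/4
n = -7/12 (n = (7/4)/(-3) = (7/4)*(-⅓) = -7/12 ≈ -0.58333)
√(o(W(8, 6), -45) + n) = √(-13 - 7/12) = √(-163/12) = I*√489/6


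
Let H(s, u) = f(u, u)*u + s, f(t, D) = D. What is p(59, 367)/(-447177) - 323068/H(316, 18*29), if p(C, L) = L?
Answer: -36142174159/30497471400 ≈ -1.1851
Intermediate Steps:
H(s, u) = s + u² (H(s, u) = u*u + s = u² + s = s + u²)
p(59, 367)/(-447177) - 323068/H(316, 18*29) = 367/(-447177) - 323068/(316 + (18*29)²) = 367*(-1/447177) - 323068/(316 + 522²) = -367/447177 - 323068/(316 + 272484) = -367/447177 - 323068/272800 = -367/447177 - 323068*1/272800 = -367/447177 - 80767/68200 = -36142174159/30497471400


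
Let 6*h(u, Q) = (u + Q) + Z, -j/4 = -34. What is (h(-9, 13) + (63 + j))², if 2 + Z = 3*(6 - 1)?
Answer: 1466521/36 ≈ 40737.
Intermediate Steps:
j = 136 (j = -4*(-34) = 136)
Z = 13 (Z = -2 + 3*(6 - 1) = -2 + 3*5 = -2 + 15 = 13)
h(u, Q) = 13/6 + Q/6 + u/6 (h(u, Q) = ((u + Q) + 13)/6 = ((Q + u) + 13)/6 = (13 + Q + u)/6 = 13/6 + Q/6 + u/6)
(h(-9, 13) + (63 + j))² = ((13/6 + (⅙)*13 + (⅙)*(-9)) + (63 + 136))² = ((13/6 + 13/6 - 3/2) + 199)² = (17/6 + 199)² = (1211/6)² = 1466521/36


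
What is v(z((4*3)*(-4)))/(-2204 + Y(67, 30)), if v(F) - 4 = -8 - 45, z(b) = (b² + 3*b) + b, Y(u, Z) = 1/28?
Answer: 1372/61711 ≈ 0.022233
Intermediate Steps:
Y(u, Z) = 1/28
z(b) = b² + 4*b
v(F) = -49 (v(F) = 4 + (-8 - 45) = 4 - 53 = -49)
v(z((4*3)*(-4)))/(-2204 + Y(67, 30)) = -49/(-2204 + 1/28) = -49/(-61711/28) = -49*(-28/61711) = 1372/61711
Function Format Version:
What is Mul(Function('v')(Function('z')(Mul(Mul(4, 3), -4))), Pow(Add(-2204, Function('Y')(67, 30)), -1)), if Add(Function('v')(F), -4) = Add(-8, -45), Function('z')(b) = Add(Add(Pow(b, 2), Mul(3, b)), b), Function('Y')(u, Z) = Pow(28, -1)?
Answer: Rational(1372, 61711) ≈ 0.022233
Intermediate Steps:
Function('Y')(u, Z) = Rational(1, 28)
Function('z')(b) = Add(Pow(b, 2), Mul(4, b))
Function('v')(F) = -49 (Function('v')(F) = Add(4, Add(-8, -45)) = Add(4, -53) = -49)
Mul(Function('v')(Function('z')(Mul(Mul(4, 3), -4))), Pow(Add(-2204, Function('Y')(67, 30)), -1)) = Mul(-49, Pow(Add(-2204, Rational(1, 28)), -1)) = Mul(-49, Pow(Rational(-61711, 28), -1)) = Mul(-49, Rational(-28, 61711)) = Rational(1372, 61711)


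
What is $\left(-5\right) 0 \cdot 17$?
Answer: $0$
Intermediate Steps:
$\left(-5\right) 0 \cdot 17 = 0 \cdot 17 = 0$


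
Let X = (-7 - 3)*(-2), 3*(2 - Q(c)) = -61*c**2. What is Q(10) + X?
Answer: 6166/3 ≈ 2055.3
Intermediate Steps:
Q(c) = 2 + 61*c**2/3 (Q(c) = 2 - (-61)*c**2/3 = 2 + 61*c**2/3)
X = 20 (X = -10*(-2) = 20)
Q(10) + X = (2 + (61/3)*10**2) + 20 = (2 + (61/3)*100) + 20 = (2 + 6100/3) + 20 = 6106/3 + 20 = 6166/3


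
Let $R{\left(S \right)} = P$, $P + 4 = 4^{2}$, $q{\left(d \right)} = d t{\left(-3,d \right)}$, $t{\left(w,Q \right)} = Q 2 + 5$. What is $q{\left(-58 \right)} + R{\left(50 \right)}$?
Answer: $6450$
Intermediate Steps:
$t{\left(w,Q \right)} = 5 + 2 Q$ ($t{\left(w,Q \right)} = 2 Q + 5 = 5 + 2 Q$)
$q{\left(d \right)} = d \left(5 + 2 d\right)$
$P = 12$ ($P = -4 + 4^{2} = -4 + 16 = 12$)
$R{\left(S \right)} = 12$
$q{\left(-58 \right)} + R{\left(50 \right)} = - 58 \left(5 + 2 \left(-58\right)\right) + 12 = - 58 \left(5 - 116\right) + 12 = \left(-58\right) \left(-111\right) + 12 = 6438 + 12 = 6450$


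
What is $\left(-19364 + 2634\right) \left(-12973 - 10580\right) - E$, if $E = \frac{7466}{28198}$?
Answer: $\frac{5555593783577}{14099} \approx 3.9404 \cdot 10^{8}$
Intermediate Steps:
$E = \frac{3733}{14099}$ ($E = 7466 \cdot \frac{1}{28198} = \frac{3733}{14099} \approx 0.26477$)
$\left(-19364 + 2634\right) \left(-12973 - 10580\right) - E = \left(-19364 + 2634\right) \left(-12973 - 10580\right) - \frac{3733}{14099} = \left(-16730\right) \left(-23553\right) - \frac{3733}{14099} = 394041690 - \frac{3733}{14099} = \frac{5555593783577}{14099}$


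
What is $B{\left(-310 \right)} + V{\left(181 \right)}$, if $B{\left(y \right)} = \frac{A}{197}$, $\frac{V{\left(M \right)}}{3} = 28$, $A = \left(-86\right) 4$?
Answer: $\frac{16204}{197} \approx 82.254$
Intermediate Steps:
$A = -344$
$V{\left(M \right)} = 84$ ($V{\left(M \right)} = 3 \cdot 28 = 84$)
$B{\left(y \right)} = - \frac{344}{197}$
$B{\left(-310 \right)} + V{\left(181 \right)} = - \frac{344}{197} + 84 = \frac{16204}{197}$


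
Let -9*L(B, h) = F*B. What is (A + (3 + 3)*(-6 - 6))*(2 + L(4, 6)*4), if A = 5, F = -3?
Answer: -1474/3 ≈ -491.33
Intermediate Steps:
L(B, h) = B/3 (L(B, h) = -(-1)*B/3 = B/3)
(A + (3 + 3)*(-6 - 6))*(2 + L(4, 6)*4) = (5 + (3 + 3)*(-6 - 6))*(2 + ((1/3)*4)*4) = (5 + 6*(-12))*(2 + (4/3)*4) = (5 - 72)*(2 + 16/3) = -67*22/3 = -1474/3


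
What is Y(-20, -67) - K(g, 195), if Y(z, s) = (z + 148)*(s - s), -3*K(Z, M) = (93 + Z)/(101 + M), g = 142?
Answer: 235/888 ≈ 0.26464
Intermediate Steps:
K(Z, M) = -(93 + Z)/(3*(101 + M))
Y(z, s) = 0 (Y(z, s) = (148 + z)*0 = 0)
Y(-20, -67) - K(g, 195) = 0 - (-93 - 1*142)/(3*(101 + 195)) = 0 - (-93 - 142)/(3*296) = 0 - (-235)/(3*296) = 0 - 1*(-235/888) = 0 + 235/888 = 235/888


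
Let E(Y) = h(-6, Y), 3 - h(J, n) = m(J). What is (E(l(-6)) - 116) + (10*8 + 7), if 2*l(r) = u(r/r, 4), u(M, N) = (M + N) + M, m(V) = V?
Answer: -20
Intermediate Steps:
h(J, n) = 3 - J
u(M, N) = N + 2*M
l(r) = 3 (l(r) = (4 + 2*(r/r))/2 = (4 + 2*1)/2 = (4 + 2)/2 = (½)*6 = 3)
E(Y) = 9 (E(Y) = 3 - 1*(-6) = 3 + 6 = 9)
(E(l(-6)) - 116) + (10*8 + 7) = (9 - 116) + (10*8 + 7) = -107 + (80 + 7) = -107 + 87 = -20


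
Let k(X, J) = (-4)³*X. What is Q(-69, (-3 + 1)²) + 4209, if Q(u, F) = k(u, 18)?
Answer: 8625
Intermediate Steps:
k(X, J) = -64*X
Q(u, F) = -64*u
Q(-69, (-3 + 1)²) + 4209 = -64*(-69) + 4209 = 4416 + 4209 = 8625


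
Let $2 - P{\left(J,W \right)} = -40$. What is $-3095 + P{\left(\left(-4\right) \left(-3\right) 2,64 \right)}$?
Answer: $-3053$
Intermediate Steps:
$P{\left(J,W \right)} = 42$ ($P{\left(J,W \right)} = 2 - -40 = 2 + 40 = 42$)
$-3095 + P{\left(\left(-4\right) \left(-3\right) 2,64 \right)} = -3095 + 42 = -3053$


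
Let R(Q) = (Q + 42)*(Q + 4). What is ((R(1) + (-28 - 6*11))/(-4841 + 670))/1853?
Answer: -121/7728863 ≈ -1.5656e-5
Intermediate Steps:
R(Q) = (4 + Q)*(42 + Q) (R(Q) = (42 + Q)*(4 + Q) = (4 + Q)*(42 + Q))
((R(1) + (-28 - 6*11))/(-4841 + 670))/1853 = (((168 + 1**2 + 46*1) + (-28 - 6*11))/(-4841 + 670))/1853 = (((168 + 1 + 46) + (-28 - 66))/(-4171))*(1/1853) = ((215 - 94)*(-1/4171))*(1/1853) = (121*(-1/4171))*(1/1853) = -121/4171*1/1853 = -121/7728863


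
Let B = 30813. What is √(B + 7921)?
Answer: √38734 ≈ 196.81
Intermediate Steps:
√(B + 7921) = √(30813 + 7921) = √38734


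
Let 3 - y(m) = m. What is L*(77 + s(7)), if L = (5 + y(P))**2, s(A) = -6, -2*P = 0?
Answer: 4544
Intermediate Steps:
P = 0 (P = -1/2*0 = 0)
y(m) = 3 - m
L = 64 (L = (5 + (3 - 1*0))**2 = (5 + (3 + 0))**2 = (5 + 3)**2 = 8**2 = 64)
L*(77 + s(7)) = 64*(77 - 6) = 64*71 = 4544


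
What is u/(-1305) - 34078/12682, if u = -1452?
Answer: -4342921/2758335 ≈ -1.5745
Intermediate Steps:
u/(-1305) - 34078/12682 = -1452/(-1305) - 34078/12682 = -1452*(-1/1305) - 34078*1/12682 = 484/435 - 17039/6341 = -4342921/2758335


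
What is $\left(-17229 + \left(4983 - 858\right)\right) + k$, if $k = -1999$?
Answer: $-15103$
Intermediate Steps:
$\left(-17229 + \left(4983 - 858\right)\right) + k = \left(-17229 + \left(4983 - 858\right)\right) - 1999 = \left(-17229 + 4125\right) - 1999 = -13104 - 1999 = -15103$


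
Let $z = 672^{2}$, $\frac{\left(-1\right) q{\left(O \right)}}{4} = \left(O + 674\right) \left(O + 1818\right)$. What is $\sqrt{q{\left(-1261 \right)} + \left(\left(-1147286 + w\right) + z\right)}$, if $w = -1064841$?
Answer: $i \sqrt{452707} \approx 672.83 i$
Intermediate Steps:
$q{\left(O \right)} = - 4 \left(674 + O\right) \left(1818 + O\right)$ ($q{\left(O \right)} = - 4 \left(O + 674\right) \left(O + 1818\right) = - 4 \left(674 + O\right) \left(1818 + O\right)$)
$z = 451584$
$\sqrt{q{\left(-1261 \right)} + \left(\left(-1147286 + w\right) + z\right)} = \sqrt{\left(-4901328 - -12569648 - 4 \left(-1261\right)^{2}\right) + \left(\left(-1147286 - 1064841\right) + 451584\right)} = \sqrt{\left(-4901328 + 12569648 - 6360484\right) + \left(-2212127 + 451584\right)} = \sqrt{\left(-4901328 + 12569648 - 6360484\right) - 1760543} = \sqrt{1307836 - 1760543} = \sqrt{-452707} = i \sqrt{452707}$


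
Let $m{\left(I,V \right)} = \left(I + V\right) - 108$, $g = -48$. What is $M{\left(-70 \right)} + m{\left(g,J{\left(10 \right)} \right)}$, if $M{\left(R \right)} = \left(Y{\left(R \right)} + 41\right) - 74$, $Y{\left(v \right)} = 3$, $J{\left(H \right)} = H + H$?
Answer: $-166$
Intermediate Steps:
$J{\left(H \right)} = 2 H$
$M{\left(R \right)} = -30$ ($M{\left(R \right)} = \left(3 + 41\right) - 74 = 44 - 74 = -30$)
$m{\left(I,V \right)} = -108 + I + V$
$M{\left(-70 \right)} + m{\left(g,J{\left(10 \right)} \right)} = -30 - 136 = -166$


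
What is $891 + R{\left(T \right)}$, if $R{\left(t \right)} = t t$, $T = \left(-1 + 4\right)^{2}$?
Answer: $972$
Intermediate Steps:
$T = 9$ ($T = 3^{2} = 9$)
$R{\left(t \right)} = t^{2}$
$891 + R{\left(T \right)} = 891 + 9^{2} = 891 + 81 = 972$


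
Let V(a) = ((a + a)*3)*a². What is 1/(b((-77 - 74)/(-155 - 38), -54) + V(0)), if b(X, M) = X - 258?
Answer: -193/49643 ≈ -0.0038878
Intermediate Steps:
V(a) = 6*a³ (V(a) = ((2*a)*3)*a² = (6*a)*a² = 6*a³)
b(X, M) = -258 + X
1/(b((-77 - 74)/(-155 - 38), -54) + V(0)) = 1/((-258 + (-77 - 74)/(-155 - 38)) + 6*0³) = 1/((-258 - 151/(-193)) + 6*0) = 1/((-258 - 151*(-1/193)) + 0) = 1/((-258 + 151/193) + 0) = 1/(-49643/193 + 0) = 1/(-49643/193) = -193/49643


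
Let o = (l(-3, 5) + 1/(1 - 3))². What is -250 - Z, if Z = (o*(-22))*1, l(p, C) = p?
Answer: 39/2 ≈ 19.500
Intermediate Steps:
o = 49/4 (o = (-3 + 1/(1 - 3))² = (-3 + 1/(-2))² = (-3 - ½)² = (-7/2)² = 49/4 ≈ 12.250)
Z = -539/2 (Z = ((49/4)*(-22))*1 = -539/2*1 = -539/2 ≈ -269.50)
-250 - Z = -250 - 1*(-539/2) = -250 + 539/2 = 39/2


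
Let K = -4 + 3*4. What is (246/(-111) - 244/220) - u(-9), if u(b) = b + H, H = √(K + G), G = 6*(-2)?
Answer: 11548/2035 - 2*I ≈ 5.6747 - 2.0*I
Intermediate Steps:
K = 8 (K = -4 + 12 = 8)
G = -12
H = 2*I (H = √(8 - 12) = √(-4) = 2*I ≈ 2.0*I)
u(b) = b + 2*I
(246/(-111) - 244/220) - u(-9) = (246/(-111) - 244/220) - (-9 + 2*I) = (246*(-1/111) - 244*1/220) + (9 - 2*I) = (-82/37 - 61/55) + (9 - 2*I) = -6767/2035 + (9 - 2*I) = 11548/2035 - 2*I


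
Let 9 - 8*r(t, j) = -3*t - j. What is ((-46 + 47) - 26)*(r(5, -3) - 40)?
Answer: 7475/8 ≈ 934.38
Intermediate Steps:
r(t, j) = 9/8 + j/8 + 3*t/8 (r(t, j) = 9/8 - (-3*t - j)/8 = 9/8 - (-j - 3*t)/8 = 9/8 + (j/8 + 3*t/8) = 9/8 + j/8 + 3*t/8)
((-46 + 47) - 26)*(r(5, -3) - 40) = ((-46 + 47) - 26)*((9/8 + (⅛)*(-3) + (3/8)*5) - 40) = (1 - 26)*((9/8 - 3/8 + 15/8) - 40) = -25*(21/8 - 40) = -25*(-299/8) = 7475/8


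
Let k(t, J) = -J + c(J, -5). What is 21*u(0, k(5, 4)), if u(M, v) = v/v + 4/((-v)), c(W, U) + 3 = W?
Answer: 49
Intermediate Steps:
c(W, U) = -3 + W
k(t, J) = -3 (k(t, J) = -J + (-3 + J) = -3)
u(M, v) = 1 - 4/v (u(M, v) = 1 + 4*(-1/v) = 1 - 4/v)
21*u(0, k(5, 4)) = 21*((-4 - 3)/(-3)) = 21*(-1/3*(-7)) = 21*(7/3) = 49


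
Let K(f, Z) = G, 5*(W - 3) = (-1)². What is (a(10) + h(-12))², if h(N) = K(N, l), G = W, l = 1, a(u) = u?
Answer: 4356/25 ≈ 174.24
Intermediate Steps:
W = 16/5 (W = 3 + (⅕)*(-1)² = 3 + (⅕)*1 = 3 + ⅕ = 16/5 ≈ 3.2000)
G = 16/5 ≈ 3.2000
K(f, Z) = 16/5
h(N) = 16/5
(a(10) + h(-12))² = (10 + 16/5)² = (66/5)² = 4356/25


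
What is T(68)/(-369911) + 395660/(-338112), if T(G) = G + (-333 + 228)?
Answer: -36586619029/31267837008 ≈ -1.1701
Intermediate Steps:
T(G) = -105 + G (T(G) = G - 105 = -105 + G)
T(68)/(-369911) + 395660/(-338112) = (-105 + 68)/(-369911) + 395660/(-338112) = -37*(-1/369911) + 395660*(-1/338112) = 37/369911 - 98915/84528 = -36586619029/31267837008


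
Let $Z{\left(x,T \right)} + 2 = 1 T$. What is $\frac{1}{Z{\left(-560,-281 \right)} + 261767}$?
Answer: $\frac{1}{261484} \approx 3.8243 \cdot 10^{-6}$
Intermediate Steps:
$Z{\left(x,T \right)} = -2 + T$ ($Z{\left(x,T \right)} = -2 + 1 T = -2 + T$)
$\frac{1}{Z{\left(-560,-281 \right)} + 261767} = \frac{1}{\left(-2 - 281\right) + 261767} = \frac{1}{-283 + 261767} = \frac{1}{261484}$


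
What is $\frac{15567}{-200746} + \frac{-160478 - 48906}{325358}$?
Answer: $- \frac{23548924225}{32657158534} \approx -0.7211$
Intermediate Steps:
$\frac{15567}{-200746} + \frac{-160478 - 48906}{325358} = 15567 \left(- \frac{1}{200746}\right) - \frac{104692}{162679} = - \frac{15567}{200746} - \frac{104692}{162679} = - \frac{23548924225}{32657158534}$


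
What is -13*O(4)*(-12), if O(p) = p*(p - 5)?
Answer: -624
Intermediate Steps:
O(p) = p*(-5 + p)
-13*O(4)*(-12) = -52*(-5 + 4)*(-12) = -52*(-1)*(-12) = -13*(-4)*(-12) = 52*(-12) = -624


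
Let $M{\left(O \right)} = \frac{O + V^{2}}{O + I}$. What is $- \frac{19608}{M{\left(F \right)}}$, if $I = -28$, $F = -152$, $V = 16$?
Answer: $\frac{441180}{13} \approx 33937.0$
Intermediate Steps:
$M{\left(O \right)} = \frac{256 + O}{-28 + O}$ ($M{\left(O \right)} = \frac{O + 16^{2}}{O - 28} = \frac{O + 256}{-28 + O} = \frac{256 + O}{-28 + O}$)
$- \frac{19608}{M{\left(F \right)}} = - \frac{19608}{\frac{1}{-28 - 152} \left(256 - 152\right)} = - \frac{19608}{\frac{1}{-180} \cdot 104} = - \frac{19608}{\left(- \frac{1}{180}\right) 104} = - \frac{19608}{- \frac{26}{45}} = \left(-19608\right) \left(- \frac{45}{26}\right) = \frac{441180}{13}$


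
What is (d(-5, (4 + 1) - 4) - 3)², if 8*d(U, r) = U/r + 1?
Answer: 49/4 ≈ 12.250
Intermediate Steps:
d(U, r) = ⅛ + U/(8*r) (d(U, r) = (U/r + 1)/8 = (1 + U/r)/8 = ⅛ + U/(8*r))
(d(-5, (4 + 1) - 4) - 3)² = ((-5 + ((4 + 1) - 4))/(8*((4 + 1) - 4)) - 3)² = ((-5 + (5 - 4))/(8*(5 - 4)) - 3)² = ((⅛)*(-5 + 1)/1 - 3)² = ((⅛)*1*(-4) - 3)² = (-½ - 3)² = (-7/2)² = 49/4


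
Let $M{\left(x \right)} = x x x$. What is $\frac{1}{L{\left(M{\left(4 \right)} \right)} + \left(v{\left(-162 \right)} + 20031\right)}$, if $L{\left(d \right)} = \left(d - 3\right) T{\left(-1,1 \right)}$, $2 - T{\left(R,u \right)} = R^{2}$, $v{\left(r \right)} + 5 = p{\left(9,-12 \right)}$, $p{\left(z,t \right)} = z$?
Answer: $\frac{1}{20096} \approx 4.9761 \cdot 10^{-5}$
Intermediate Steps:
$v{\left(r \right)} = 4$ ($v{\left(r \right)} = -5 + 9 = 4$)
$M{\left(x \right)} = x^{3}$ ($M{\left(x \right)} = x^{2} x = x^{3}$)
$T{\left(R,u \right)} = 2 - R^{2}$
$L{\left(d \right)} = -3 + d$ ($L{\left(d \right)} = \left(d - 3\right) \left(2 - \left(-1\right)^{2}\right) = \left(-3 + d\right) \left(2 - 1\right) = \left(-3 + d\right) 1 = -3 + d$)
$\frac{1}{L{\left(M{\left(4 \right)} \right)} + \left(v{\left(-162 \right)} + 20031\right)} = \frac{1}{\left(-3 + 4^{3}\right) + \left(4 + 20031\right)} = \frac{1}{\left(-3 + 64\right) + 20035} = \frac{1}{61 + 20035} = \frac{1}{20096}$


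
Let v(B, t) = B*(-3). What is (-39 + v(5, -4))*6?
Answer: -324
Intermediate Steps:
v(B, t) = -3*B
(-39 + v(5, -4))*6 = (-39 - 3*5)*6 = (-39 - 15)*6 = -54*6 = -324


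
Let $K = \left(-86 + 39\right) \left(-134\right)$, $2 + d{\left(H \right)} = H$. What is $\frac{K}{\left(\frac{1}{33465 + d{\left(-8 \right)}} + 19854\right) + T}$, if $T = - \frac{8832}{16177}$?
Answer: $\frac{3408487267430}{10744719817507} \approx 0.31722$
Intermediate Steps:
$d{\left(H \right)} = -2 + H$
$T = - \frac{8832}{16177}$ ($T = \left(-8832\right) \frac{1}{16177} = - \frac{8832}{16177} \approx -0.54596$)
$K = 6298$ ($K = \left(-47\right) \left(-134\right) = 6298$)
$\frac{K}{\left(\frac{1}{33465 + d{\left(-8 \right)}} + 19854\right) + T} = \frac{6298}{\left(\frac{1}{33465 - 10} + 19854\right) - \frac{8832}{16177}} = \frac{6298}{\left(\frac{1}{33455} + 19854\right) - \frac{8832}{16177}} = \frac{6298}{\frac{664215571}{33455} - \frac{8832}{16177}} = \frac{6298}{\frac{10744719817507}{541201535}} = 6298 \cdot \frac{541201535}{10744719817507} = \frac{3408487267430}{10744719817507}$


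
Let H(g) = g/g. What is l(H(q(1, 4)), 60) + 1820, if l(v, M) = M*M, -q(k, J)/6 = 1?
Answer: 5420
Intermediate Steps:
q(k, J) = -6 (q(k, J) = -6*1 = -6)
H(g) = 1
l(v, M) = M**2
l(H(q(1, 4)), 60) + 1820 = 60**2 + 1820 = 3600 + 1820 = 5420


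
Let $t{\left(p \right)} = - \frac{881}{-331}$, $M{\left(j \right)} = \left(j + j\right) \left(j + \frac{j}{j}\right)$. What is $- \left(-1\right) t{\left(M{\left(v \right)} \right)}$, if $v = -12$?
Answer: $\frac{881}{331} \approx 2.6616$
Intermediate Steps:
$M{\left(j \right)} = 2 j \left(1 + j\right)$ ($M{\left(j \right)} = 2 j \left(j + 1\right) = 2 j \left(1 + j\right)$)
$t{\left(p \right)} = \frac{881}{331}$ ($t{\left(p \right)} = \left(-881\right) \left(- \frac{1}{331}\right) = \frac{881}{331}$)
$- \left(-1\right) t{\left(M{\left(v \right)} \right)} = - \frac{\left(-1\right) 881}{331} = \left(-1\right) \left(- \frac{881}{331}\right) = \frac{881}{331}$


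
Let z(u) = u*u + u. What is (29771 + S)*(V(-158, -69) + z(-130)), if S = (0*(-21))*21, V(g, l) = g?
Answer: 494555852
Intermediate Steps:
z(u) = u + u**2 (z(u) = u**2 + u = u + u**2)
S = 0 (S = 0*21 = 0)
(29771 + S)*(V(-158, -69) + z(-130)) = (29771 + 0)*(-158 - 130*(1 - 130)) = 29771*(-158 - 130*(-129)) = 29771*(-158 + 16770) = 29771*16612 = 494555852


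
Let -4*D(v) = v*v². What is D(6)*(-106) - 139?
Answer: 5585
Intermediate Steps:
D(v) = -v³/4 (D(v) = -v*v²/4 = -v³/4)
D(6)*(-106) - 139 = -¼*6³*(-106) - 139 = -¼*216*(-106) - 139 = -54*(-106) - 139 = 5724 - 139 = 5585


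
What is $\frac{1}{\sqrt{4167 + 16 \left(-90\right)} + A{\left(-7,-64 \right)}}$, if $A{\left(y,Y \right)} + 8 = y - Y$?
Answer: $- \frac{49}{326} + \frac{3 \sqrt{303}}{326} \approx 0.0098794$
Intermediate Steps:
$A{\left(y,Y \right)} = -8 + y - Y$ ($A{\left(y,Y \right)} = -8 - \left(Y - y\right) = -8 + y - Y$)
$\frac{1}{\sqrt{4167 + 16 \left(-90\right)} + A{\left(-7,-64 \right)}} = \frac{1}{\sqrt{4167 + 16 \left(-90\right)} - -49} = \frac{1}{\sqrt{4167 - 1440} - -49} = \frac{1}{\sqrt{2727} + 49} = \frac{1}{3 \sqrt{303} + 49} = \frac{1}{49 + 3 \sqrt{303}}$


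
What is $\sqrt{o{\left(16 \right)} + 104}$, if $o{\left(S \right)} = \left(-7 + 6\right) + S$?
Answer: $\sqrt{119} \approx 10.909$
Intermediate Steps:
$o{\left(S \right)} = -1 + S$
$\sqrt{o{\left(16 \right)} + 104} = \sqrt{\left(-1 + 16\right) + 104} = \sqrt{15 + 104} = \sqrt{119}$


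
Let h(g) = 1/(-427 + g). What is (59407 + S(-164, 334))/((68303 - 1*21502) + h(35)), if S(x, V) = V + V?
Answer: 23549400/18345991 ≈ 1.2836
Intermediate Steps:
S(x, V) = 2*V
(59407 + S(-164, 334))/((68303 - 1*21502) + h(35)) = (59407 + 2*334)/((68303 - 1*21502) + 1/(-427 + 35)) = (59407 + 668)/((68303 - 21502) + 1/(-392)) = 60075/(46801 - 1/392) = 60075/(18345991/392) = 60075*(392/18345991) = 23549400/18345991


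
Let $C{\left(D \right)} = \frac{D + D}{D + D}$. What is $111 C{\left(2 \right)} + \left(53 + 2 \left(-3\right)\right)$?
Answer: $158$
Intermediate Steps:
$C{\left(D \right)} = 1$ ($C{\left(D \right)} = \frac{2 D}{2 D} = 2 D \frac{1}{2 D} = 1$)
$111 C{\left(2 \right)} + \left(53 + 2 \left(-3\right)\right) = 111 \cdot 1 + \left(53 + 2 \left(-3\right)\right) = 111 + \left(53 - 6\right) = 111 + 47 = 158$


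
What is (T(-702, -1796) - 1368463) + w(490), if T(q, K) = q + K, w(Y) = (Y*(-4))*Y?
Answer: -2331361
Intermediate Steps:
w(Y) = -4*Y**2 (w(Y) = (-4*Y)*Y = -4*Y**2)
T(q, K) = K + q
(T(-702, -1796) - 1368463) + w(490) = ((-1796 - 702) - 1368463) - 4*490**2 = (-2498 - 1368463) - 4*240100 = -1370961 - 960400 = -2331361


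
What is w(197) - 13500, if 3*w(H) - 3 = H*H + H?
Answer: -497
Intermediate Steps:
w(H) = 1 + H/3 + H²/3 (w(H) = 1 + (H*H + H)/3 = 1 + (H² + H)/3 = 1 + (H + H²)/3 = 1 + (H/3 + H²/3) = 1 + H/3 + H²/3)
w(197) - 13500 = (1 + (⅓)*197 + (⅓)*197²) - 13500 = (1 + 197/3 + (⅓)*38809) - 13500 = (1 + 197/3 + 38809/3) - 13500 = 13003 - 13500 = -497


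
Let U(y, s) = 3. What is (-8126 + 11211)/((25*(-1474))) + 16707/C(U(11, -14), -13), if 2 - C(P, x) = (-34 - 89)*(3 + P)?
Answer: 12267401/545380 ≈ 22.493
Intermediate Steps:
C(P, x) = 371 + 123*P (C(P, x) = 2 - (-34 - 89)*(3 + P) = 2 - (-123)*(3 + P) = 2 - (-369 - 123*P) = 2 + (369 + 123*P) = 371 + 123*P)
(-8126 + 11211)/((25*(-1474))) + 16707/C(U(11, -14), -13) = (-8126 + 11211)/((25*(-1474))) + 16707/(371 + 123*3) = 3085/(-36850) + 16707/(371 + 369) = 3085*(-1/36850) + 16707/740 = -617/7370 + 16707*(1/740) = -617/7370 + 16707/740 = 12267401/545380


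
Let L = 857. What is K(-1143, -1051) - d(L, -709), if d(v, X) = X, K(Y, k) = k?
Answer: -342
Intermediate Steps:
K(-1143, -1051) - d(L, -709) = -1051 - 1*(-709) = -1051 + 709 = -342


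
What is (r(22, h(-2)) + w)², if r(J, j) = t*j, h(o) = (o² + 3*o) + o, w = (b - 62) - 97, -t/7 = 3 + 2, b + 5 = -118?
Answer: 20164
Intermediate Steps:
b = -123 (b = -5 - 118 = -123)
t = -35 (t = -7*(3 + 2) = -7*5 = -35)
w = -282 (w = (-123 - 62) - 97 = -185 - 97 = -282)
h(o) = o² + 4*o
r(J, j) = -35*j
(r(22, h(-2)) + w)² = (-(-70)*(4 - 2) - 282)² = (-(-70)*2 - 282)² = (-35*(-4) - 282)² = (140 - 282)² = (-142)² = 20164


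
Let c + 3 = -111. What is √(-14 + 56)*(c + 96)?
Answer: -18*√42 ≈ -116.65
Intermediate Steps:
c = -114 (c = -3 - 111 = -114)
√(-14 + 56)*(c + 96) = √(-14 + 56)*(-114 + 96) = √42*(-18) = -18*√42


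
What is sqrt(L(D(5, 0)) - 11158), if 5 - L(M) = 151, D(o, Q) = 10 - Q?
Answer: 6*I*sqrt(314) ≈ 106.32*I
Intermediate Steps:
L(M) = -146 (L(M) = 5 - 1*151 = 5 - 151 = -146)
sqrt(L(D(5, 0)) - 11158) = sqrt(-146 - 11158) = sqrt(-11304) = 6*I*sqrt(314)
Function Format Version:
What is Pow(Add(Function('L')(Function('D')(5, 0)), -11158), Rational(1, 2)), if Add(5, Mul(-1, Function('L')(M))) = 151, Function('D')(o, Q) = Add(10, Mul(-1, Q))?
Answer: Mul(6, I, Pow(314, Rational(1, 2))) ≈ Mul(106.32, I)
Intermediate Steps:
Function('L')(M) = -146 (Function('L')(M) = Add(5, Mul(-1, 151)) = Add(5, -151) = -146)
Pow(Add(Function('L')(Function('D')(5, 0)), -11158), Rational(1, 2)) = Pow(Add(-146, -11158), Rational(1, 2)) = Pow(-11304, Rational(1, 2)) = Mul(6, I, Pow(314, Rational(1, 2)))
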